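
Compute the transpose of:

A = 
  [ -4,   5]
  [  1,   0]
Aᵀ = 
  [ -4,   1]
  [  5,   0]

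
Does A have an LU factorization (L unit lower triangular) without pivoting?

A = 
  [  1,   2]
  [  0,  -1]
Yes.
A[1,1] = 1 ≠ 0, so Gaussian elimination proceeds without a row swap: multiplier ℓ₂₁ = (0)/(1) = 0, and U[2,2] = -1 - (0)(2) = -1.
L = 
  [  1,   0]
  [  0,   1]
U = 
  [  1,   2]
  [  0,  -1]
Check row 2 of LU: [(0)(1), (0)(2) + (-1)] = [0, -1] = row 2 of A ✓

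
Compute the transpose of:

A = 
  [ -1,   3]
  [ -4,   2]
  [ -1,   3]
Aᵀ = 
  [ -1,  -4,  -1]
  [  3,   2,   3]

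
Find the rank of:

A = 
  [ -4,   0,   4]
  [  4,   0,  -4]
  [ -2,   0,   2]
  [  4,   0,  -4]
rank(A) = 1

Row reduce:
R2 → R2 + (1)·R1
R3 → R3 - (1/2)·R1
R4 → R4 + (1)·R1
REF = 
  [ -4,   0,   4]
  [  0,   0,   0]
  [  0,   0,   0]
  [  0,   0,   0]
Pivot columns: 1 → 1 pivot.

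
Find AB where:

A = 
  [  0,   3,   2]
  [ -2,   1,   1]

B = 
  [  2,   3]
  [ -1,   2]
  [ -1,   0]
A is 2×3 and B is 3×2, so AB is 2×2. Each entry is (row of A)·(column of B):
AB[1,1] = (0)(2) + (3)(-1) + (2)(-1) = -5
AB[1,2] = (0)(3) + (3)(2) + (2)(0) = 6
AB[2,1] = (-2)(2) + (1)(-1) + (1)(-1) = -6
AB[2,2] = (-2)(3) + (1)(2) + (1)(0) = -4

AB = 
  [ -5,   6]
  [ -6,  -4]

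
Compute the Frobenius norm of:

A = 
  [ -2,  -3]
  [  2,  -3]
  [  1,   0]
||A||_F = 5.196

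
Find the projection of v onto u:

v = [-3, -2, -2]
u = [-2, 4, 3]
v·u = (-3)(-2) + (-2)(4) + (-2)(3) = -8
u·u = (-2)² + (4)² + (3)² = 29
proj_u(v) = (v·u / u·u) × u = (-8/29) × u

proj_u(v) = [16/29, -32/29, -24/29]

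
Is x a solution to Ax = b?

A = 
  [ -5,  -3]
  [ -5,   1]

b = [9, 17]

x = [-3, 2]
Yes

Ax = [9, 17] = b ✓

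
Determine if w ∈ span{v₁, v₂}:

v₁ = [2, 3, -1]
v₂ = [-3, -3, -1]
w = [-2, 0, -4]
Yes

Form the augmented matrix and row-reduce:
[v₁|v₂|w] = 
  [  2,  -3,  -2]
  [  3,  -3,   0]
  [ -1,  -1,  -4]
R2 → R2 - (3/2)·R1
R3 → R3 + (1/2)·R1
R3 → R3 + (5/3)·R2
REF = 
  [  2,  -3,  -2]
  [  0, 3/2,   3]
  [  0,   0,   0]

No row of the form [0 0 | nonzero], so the system is consistent. Back-substitution gives c₁ = 2, c₂ = 2: w = (2)·v₁ + (2)·v₂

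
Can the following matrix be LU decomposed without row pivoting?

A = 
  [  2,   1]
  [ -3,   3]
Yes.
A[1,1] = 2 ≠ 0, so Gaussian elimination proceeds without a row swap: multiplier ℓ₂₁ = (-3)/(2) = -3/2, and U[2,2] = 3 - (-3/2)(1) = 9/2.
L = 
  [   1,    0]
  [-3/2,    1]
U = 
  [  2,   1]
  [  0, 9/2]
Check row 2 of LU: [(-3/2)(2), (-3/2)(1) + (9/2)] = [-3, 3] = row 2 of A ✓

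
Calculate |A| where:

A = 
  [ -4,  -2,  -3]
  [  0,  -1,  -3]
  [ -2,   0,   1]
Cofactor expansion along row 1:
det(A) = (-4)·((-1)(1) - (-3)(0)) - (-2)·((0)(1) - (-3)(-2)) + (-3)·((0)(0) - (-1)(-2))
  = (-4)(-1) - (-2)(-6) + (-3)(-2)
  = -2

det(A) = -2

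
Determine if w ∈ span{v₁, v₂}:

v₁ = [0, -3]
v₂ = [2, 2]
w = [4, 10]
Yes

Form the augmented matrix and row-reduce:
[v₁|v₂|w] = 
  [  0,   2,   4]
  [ -3,   2,  10]
Swap R1 ↔ R2
REF = 
  [ -3,   2,  10]
  [  0,   2,   4]

No row of the form [0 0 | nonzero], so the system is consistent. Back-substitution gives c₁ = -2, c₂ = 2: w = (-2)·v₁ + (2)·v₂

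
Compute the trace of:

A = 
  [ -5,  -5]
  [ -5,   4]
-1

tr(A) = -5 + 4 = -1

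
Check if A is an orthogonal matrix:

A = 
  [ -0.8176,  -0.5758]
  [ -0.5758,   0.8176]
Yes

AᵀA = 
  [  1,   0]
  [  0,   1]
≈ I (equal to I up to the 4-dp rounding of the entries)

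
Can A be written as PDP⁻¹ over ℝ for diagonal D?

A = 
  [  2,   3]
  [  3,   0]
Yes

tr(A) = 2, det(A) = -9
Characteristic polynomial: λ² - tr(A)λ + det(A) = λ² - 2λ - 9
λ² - 2λ - 9 = 0  ⇒  λ = (2 ± √((-2)² - 4·(-9)))/2 = (2 ± √(40))/2
  = 1 + √10,  1 - √10
Eigenvalues: 1 + √10, 1 - √10  (≈ 4.162, -2.162)
The two irrational eigenvalues are distinct (simple), so each has alg. mult. = geom. mult. = 1.
Sum of geometric multiplicities equals n, so A has n independent eigenvectors.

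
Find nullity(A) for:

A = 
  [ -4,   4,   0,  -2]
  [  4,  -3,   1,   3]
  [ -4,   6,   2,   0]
nullity(A) = 2

Row reduce:
R2 → R2 + (1)·R1
R3 → R3 - (1)·R1
R3 → R3 - (2)·R2
REF = 
  [ -4,   4,   0,  -2]
  [  0,   1,   1,   1]
  [  0,   0,   0,   0]
Pivot columns: 1, 2 → 2 pivots.
rank(A) = 2, so nullity(A) = 4 - 2 = 2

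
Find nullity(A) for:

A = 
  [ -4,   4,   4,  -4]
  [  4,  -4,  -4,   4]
nullity(A) = 3

Row reduce:
R2 → R2 + (1)·R1
REF = 
  [ -4,   4,   4,  -4]
  [  0,   0,   0,   0]
Pivot columns: 1 → 1 pivot.
rank(A) = 1, so nullity(A) = 4 - 1 = 3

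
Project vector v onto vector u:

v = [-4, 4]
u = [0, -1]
v·u = (-4)(0) + (4)(-1) = -4
u·u = (0)² + (-1)² = 1
proj_u(v) = (v·u / u·u) × u = (-4/1) × u = (-4) × u

proj_u(v) = [0, 4]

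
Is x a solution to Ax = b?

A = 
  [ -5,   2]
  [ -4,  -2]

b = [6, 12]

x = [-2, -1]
No

Ax = [8, 10] ≠ b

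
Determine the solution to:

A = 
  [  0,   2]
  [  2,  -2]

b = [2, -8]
x = [-3, 1]

Row reduce the augmented matrix [A|b]:
Swap R1 ↔ R2
REF = 
  [  2,  -2,  -8]
  [  0,   2,   2]

Back-substitution:
x₂ = 2 / 2 = 1
x₁ = (-8 - (-2)(1)) / 2 = -3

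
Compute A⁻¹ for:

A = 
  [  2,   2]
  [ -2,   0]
det(A) = (2)(0) - (2)(-2) = 4
For a 2×2 matrix, A⁻¹ = (1/det(A)) · [[d, -b], [-c, a]]
    = (1/4) · [[0, -2], [2, 2]]

A⁻¹ = 
  [   0, -1/2]
  [ 1/2,  1/2]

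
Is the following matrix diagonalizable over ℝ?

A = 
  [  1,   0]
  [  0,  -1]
Yes

tr(A) = 0, det(A) = -1
Characteristic polynomial: λ² - tr(A)λ + det(A) = λ² - 1
λ² - 1 = (λ + 1)(λ - 1)
Eigenvalues: 1, -1
λ=-1: alg. mult. = 1, geom. mult. = 2 - rank(A - (-1)I) = 2 - 1 = 1
λ=1: alg. mult. = 1, geom. mult. = 2 - rank(A - (1)I) = 2 - 1 = 1
Sum of geometric multiplicities equals n, so A has n independent eigenvectors.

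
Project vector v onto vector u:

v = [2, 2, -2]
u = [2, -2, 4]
v·u = (2)(2) + (2)(-2) + (-2)(4) = -8
u·u = (2)² + (-2)² + (4)² = 24
proj_u(v) = (v·u / u·u) × u = (-8/24) × u = (-1/3) × u

proj_u(v) = [-2/3, 2/3, -4/3]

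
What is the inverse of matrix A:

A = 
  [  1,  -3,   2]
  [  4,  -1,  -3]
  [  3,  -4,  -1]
det(A) = (1)·((-1)(-1) - (-3)(-4)) - (-3)·((4)(-1) - (-3)(3)) + (2)·((4)(-4) - (-1)(3))
  = (1)(-11) - (-3)(5) + (2)(-13)
  = -22
det(A) = -22 ≠ 0, so A is invertible.

Cofactors Cᵢⱼ = (-1)ⁱ⁺ʲ·Mᵢⱼ:
C = 
  [-11,  -5, -13]
  [-11,  -7,  -5]
  [ 11,  11,  11]

adj(A) = Cᵀ:
adj(A) = 
  [-11, -11,  11]
  [ -5,  -7,  11]
  [-13,  -5,  11]

A⁻¹ = (-1/22) · adj(A):
A⁻¹ = 
  [  1/2,   1/2,  -1/2]
  [ 5/22,  7/22,  -1/2]
  [13/22,  5/22,  -1/2]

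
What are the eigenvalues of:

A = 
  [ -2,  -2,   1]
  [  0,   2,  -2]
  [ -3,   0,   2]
λ = -2, 2 + i√3, 2 - i√3  (≈ -2, 2 + 1.732i, 2 - 1.732i)

Characteristic polynomial: det(λI - A) = λ³ - 2λ² - λ + 14
Testing integer divisors of the constant term: p(-2) = 0, so (λ + 2) is a factor:
p(λ) = (λ + 2)(λ² - 4λ + 7)
λ² - 4λ + 7 = 0  ⇒  λ = (4 ± √((-4)² - 4·(7)))/2 = (4 ± √(-12))/2
  = 2 + i√3,  2 - i√3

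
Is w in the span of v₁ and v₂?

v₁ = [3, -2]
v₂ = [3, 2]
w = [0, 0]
Yes

Form the augmented matrix and row-reduce:
[v₁|v₂|w] = 
  [  3,   3,   0]
  [ -2,   2,   0]
R2 → R2 + (2/3)·R1
REF = 
  [  3,   3,   0]
  [  0,   4,   0]

No row of the form [0 0 | nonzero], so the system is consistent. Back-substitution gives c₁ = 0, c₂ = 0: w = (0)·v₁ + (0)·v₂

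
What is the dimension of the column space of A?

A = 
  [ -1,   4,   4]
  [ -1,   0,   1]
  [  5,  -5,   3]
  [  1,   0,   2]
dim(Col(A)) = 3

Row reduce:
R2 → R2 - (1)·R1
R3 → R3 + (5)·R1
R4 → R4 + (1)·R1
R3 → R3 + (15/4)·R2
R4 → R4 + (1)·R2
R4 → R4 - (12/47)·R3
REF = 
  [  -1,    4,    4]
  [   0,   -4,   -3]
  [   0,    0, 47/4]
  [   0,    0,    0]
Pivot columns: 1, 2, 3 → 3 pivots.
dim(Col(A)) = number of pivot columns = 3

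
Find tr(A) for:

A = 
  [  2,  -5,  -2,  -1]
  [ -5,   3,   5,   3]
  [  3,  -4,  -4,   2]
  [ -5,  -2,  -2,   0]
1

tr(A) = 2 + 3 + -4 + 0 = 1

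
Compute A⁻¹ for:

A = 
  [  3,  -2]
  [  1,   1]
det(A) = (3)(1) - (-2)(1) = 5
For a 2×2 matrix, A⁻¹ = (1/det(A)) · [[d, -b], [-c, a]]
    = (1/5) · [[1, 2], [-1, 3]]

A⁻¹ = 
  [ 1/5,  2/5]
  [-1/5,  3/5]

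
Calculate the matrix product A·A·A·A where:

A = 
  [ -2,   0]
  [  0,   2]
A^4 = 
  [ 16,   0]
  [  0,  16]

A² = A·A:
A²[1,1] = (-2)(-2) + (0)(0) = 4
A²[1,2] = (-2)(0) + (0)(2) = 0
A²[2,1] = (0)(-2) + (2)(0) = 0
A²[2,2] = (0)(0) + (2)(2) = 4
A² = 
  [  4,   0]
  [  0,   4]

A^3 = A^2·A:
A^3[1,1] = (4)(-2) + (0)(0) = -8
A^3[1,2] = (4)(0) + (0)(2) = 0
A^3[2,1] = (0)(-2) + (4)(0) = 0
A^3[2,2] = (0)(0) + (4)(2) = 8
A^3 = 
  [ -8,   0]
  [  0,   8]

A^4 = A^3·A:
A^4[1,1] = (-8)(-2) + (0)(0) = 16
A^4[1,2] = (-8)(0) + (0)(2) = 0
A^4[2,1] = (0)(-2) + (8)(0) = 0
A^4[2,2] = (0)(0) + (8)(2) = 16
A^4 = 
  [ 16,   0]
  [  0,  16]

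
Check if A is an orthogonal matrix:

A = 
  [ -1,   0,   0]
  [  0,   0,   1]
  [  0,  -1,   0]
Yes

AᵀA = 
  [  1,   0,   0]
  [  0,   1,   0]
  [  0,   0,   1]
= I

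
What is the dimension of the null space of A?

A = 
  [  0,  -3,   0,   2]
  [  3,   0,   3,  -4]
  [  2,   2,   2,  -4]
nullity(A) = 2

Row reduce:
Swap R1 ↔ R2
R3 → R3 - (2/3)·R1
R3 → R3 + (2/3)·R2
REF = 
  [  3,   0,   3,  -4]
  [  0,  -3,   0,   2]
  [  0,   0,   0,   0]
Pivot columns: 1, 2 → 2 pivots.
rank(A) = 2, so nullity(A) = 4 - 2 = 2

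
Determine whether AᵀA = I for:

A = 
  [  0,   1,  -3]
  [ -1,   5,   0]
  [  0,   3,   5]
No

AᵀA = 
  [  1,  -5,   0]
  [ -5,  35,  12]
  [  0,  12,  34]
≠ I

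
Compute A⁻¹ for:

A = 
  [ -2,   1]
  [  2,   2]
det(A) = (-2)(2) - (1)(2) = -6
For a 2×2 matrix, A⁻¹ = (1/det(A)) · [[d, -b], [-c, a]]
    = (-1/6) · [[2, -1], [-2, -2]]

A⁻¹ = 
  [-1/3,  1/6]
  [ 1/3,  1/3]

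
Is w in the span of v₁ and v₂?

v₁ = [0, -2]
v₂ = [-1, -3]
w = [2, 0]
Yes

Form the augmented matrix and row-reduce:
[v₁|v₂|w] = 
  [  0,  -1,   2]
  [ -2,  -3,   0]
Swap R1 ↔ R2
REF = 
  [ -2,  -3,   0]
  [  0,  -1,   2]

No row of the form [0 0 | nonzero], so the system is consistent. Back-substitution gives c₁ = 3, c₂ = -2: w = (3)·v₁ + (-2)·v₂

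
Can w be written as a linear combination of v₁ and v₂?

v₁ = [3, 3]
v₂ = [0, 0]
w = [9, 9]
Yes

Form the augmented matrix and row-reduce:
[v₁|v₂|w] = 
  [  3,   0,   9]
  [  3,   0,   9]
R2 → R2 - (1)·R1
REF = 
  [  3,   0,   9]
  [  0,   0,   0]

No row of the form [0 0 | nonzero], so the system is consistent. Back-substitution gives c₁ = 3, c₂ = 0: w = (3)·v₁ + (0)·v₂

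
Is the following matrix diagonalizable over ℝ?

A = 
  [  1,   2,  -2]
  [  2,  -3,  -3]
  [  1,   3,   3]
No

Characteristic polynomial: det(λI - A) = λ³ - λ² - 2λ + 36
By the rational root theorem any rational root is an integer dividing 36; none of those is a root, so p(λ) has no rational roots and hence (being an irreducible cubic) no repeated roots.
Discriminant of the cubic: Δ = -33516
Δ < 0 ⇒ one real eigenvalue and a complex-conjugate pair: λ ≈ 2.091 + 2.634i, 2.091 - 2.634i, -3.183
Has complex eigenvalues (not diagonalizable over ℝ).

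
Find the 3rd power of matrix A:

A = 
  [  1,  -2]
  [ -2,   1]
A² = A·A:
A²[1,1] = (1)(1) + (-2)(-2) = 5
A²[1,2] = (1)(-2) + (-2)(1) = -4
A²[2,1] = (-2)(1) + (1)(-2) = -4
A²[2,2] = (-2)(-2) + (1)(1) = 5
A² = 
  [  5,  -4]
  [ -4,   5]

A^3 = A^2·A:
A^3[1,1] = (5)(1) + (-4)(-2) = 13
A^3[1,2] = (5)(-2) + (-4)(1) = -14
A^3[2,1] = (-4)(1) + (5)(-2) = -14
A^3[2,2] = (-4)(-2) + (5)(1) = 13
A^3 = 
  [ 13, -14]
  [-14,  13]

Therefore
A^3 = 
  [ 13, -14]
  [-14,  13]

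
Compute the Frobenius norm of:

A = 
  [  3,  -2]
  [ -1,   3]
||A||_F = 4.796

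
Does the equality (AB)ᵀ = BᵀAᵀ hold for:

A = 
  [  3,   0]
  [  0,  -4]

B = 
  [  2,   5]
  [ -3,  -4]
Yes

(AB)ᵀ = 
  [  6,  12]
  [ 15,  16]

BᵀAᵀ = 
  [  6,  12]
  [ 15,  16]

Both sides are equal — this is the standard identity (AB)ᵀ = BᵀAᵀ, which holds for all A, B.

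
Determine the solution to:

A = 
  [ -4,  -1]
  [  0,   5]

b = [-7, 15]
x = [1, 3]

Row reduce the augmented matrix [A|b]:
(already in echelon form)
REF = 
  [ -4,  -1,  -7]
  [  0,   5,  15]

Back-substitution:
x₂ = 15 / 5 = 3
x₁ = (-7 - (-1)(3)) / (-4) = 1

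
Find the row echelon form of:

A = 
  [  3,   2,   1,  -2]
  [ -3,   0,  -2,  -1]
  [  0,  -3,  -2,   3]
Row operations:
R2 → R2 + (1)·R1
R3 → R3 + (3/2)·R2

Resulting echelon form:
REF = 
  [   3,    2,    1,   -2]
  [   0,    2,   -1,   -3]
  [   0,    0, -7/2, -3/2]

Rank = 3 (number of non-zero pivot rows).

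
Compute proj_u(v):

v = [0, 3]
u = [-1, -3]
v·u = (0)(-1) + (3)(-3) = -9
u·u = (-1)² + (-3)² = 10
proj_u(v) = (v·u / u·u) × u = (-9/10) × u

proj_u(v) = [9/10, 27/10]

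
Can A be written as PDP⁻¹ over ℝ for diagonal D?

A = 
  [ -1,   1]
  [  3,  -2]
Yes

tr(A) = -3, det(A) = -1
Characteristic polynomial: λ² - tr(A)λ + det(A) = λ² + 3λ - 1
λ² + 3λ - 1 = 0  ⇒  λ = (-3 ± √((3)² - 4·(-1)))/2 = (-3 ± √(13))/2
  = (-3 + √13)/2,  (-3 - √13)/2
Eigenvalues: (-3 + √13)/2, (-3 - √13)/2  (≈ 0.3028, -3.303)
The two irrational eigenvalues are distinct (simple), so each has alg. mult. = geom. mult. = 1.
Sum of geometric multiplicities equals n, so A has n independent eigenvectors.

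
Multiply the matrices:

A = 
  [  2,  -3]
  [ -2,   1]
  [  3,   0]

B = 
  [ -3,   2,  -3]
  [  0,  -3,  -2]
A is 3×2 and B is 2×3, so AB is 3×3. Each entry is (row of A)·(column of B):
AB[1,1] = (2)(-3) + (-3)(0) = -6
AB[1,2] = (2)(2) + (-3)(-3) = 13
AB[1,3] = (2)(-3) + (-3)(-2) = 0
AB[2,1] = (-2)(-3) + (1)(0) = 6
AB[2,2] = (-2)(2) + (1)(-3) = -7
AB[2,3] = (-2)(-3) + (1)(-2) = 4
AB[3,1] = (3)(-3) + (0)(0) = -9
AB[3,2] = (3)(2) + (0)(-3) = 6
AB[3,3] = (3)(-3) + (0)(-2) = -9

AB = 
  [ -6,  13,   0]
  [  6,  -7,   4]
  [ -9,   6,  -9]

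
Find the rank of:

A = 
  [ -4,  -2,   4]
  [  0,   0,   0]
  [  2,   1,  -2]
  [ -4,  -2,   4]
Row reduce:
R3 → R3 + (1/2)·R1
R4 → R4 - (1)·R1
REF = 
  [ -4,  -2,   4]
  [  0,   0,   0]
  [  0,   0,   0]
  [  0,   0,   0]
Pivot columns: 1 → 1 pivot.

rank(A) = 1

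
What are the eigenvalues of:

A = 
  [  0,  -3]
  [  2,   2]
λ = 1 + i√5, 1 - i√5  (≈ 1 + 2.236i, 1 - 2.236i)

tr(A) = 2, det(A) = 6
Characteristic polynomial: λ² - tr(A)λ + det(A) = λ² - 2λ + 6
λ² - 2λ + 6 = 0  ⇒  λ = (2 ± √((-2)² - 4·(6)))/2 = (2 ± √(-20))/2
  = 1 + i√5,  1 - i√5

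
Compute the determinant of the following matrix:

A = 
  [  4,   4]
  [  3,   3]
0

For a 2×2 matrix, det = ad - bc = (4)(3) - (4)(3) = 0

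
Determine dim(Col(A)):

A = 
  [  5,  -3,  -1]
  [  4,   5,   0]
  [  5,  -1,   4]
dim(Col(A)) = 3

Row reduce:
R2 → R2 - (4/5)·R1
R3 → R3 - (1)·R1
R3 → R3 - (10/37)·R2
REF = 
  [     5,     -3,     -1]
  [     0,   37/5,    4/5]
  [     0,      0, 177/37]
Pivot columns: 1, 2, 3 → 3 pivots.
dim(Col(A)) = number of pivot columns = 3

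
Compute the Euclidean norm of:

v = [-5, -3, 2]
6.164

||v||₂ = √((-5)² + (-3)² + (2)²) = √38 = 6.164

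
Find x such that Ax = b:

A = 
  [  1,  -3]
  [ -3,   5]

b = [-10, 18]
x = [-1, 3]

Row reduce the augmented matrix [A|b]:
R2 → R2 + (3)·R1
REF = 
  [  1,  -3, -10]
  [  0,  -4, -12]

Back-substitution:
x₂ = (-12) / (-4) = 3
x₁ = (-10 - (-3)(3)) / 1 = -1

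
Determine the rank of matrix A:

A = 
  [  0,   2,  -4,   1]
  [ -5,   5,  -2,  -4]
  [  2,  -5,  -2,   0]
Row reduce:
Swap R1 ↔ R2
R3 → R3 + (2/5)·R1
R3 → R3 + (3/2)·R2
REF = 
  [   -5,     5,    -2,    -4]
  [    0,     2,    -4,     1]
  [    0,     0, -44/5, -1/10]
Pivot columns: 1, 2, 3 → 3 pivots.

rank(A) = 3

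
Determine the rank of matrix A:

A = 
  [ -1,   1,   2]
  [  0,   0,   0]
rank(A) = 1

Row reduce:
(no row operations needed)
REF = 
  [ -1,   1,   2]
  [  0,   0,   0]
Pivot columns: 1 → 1 pivot.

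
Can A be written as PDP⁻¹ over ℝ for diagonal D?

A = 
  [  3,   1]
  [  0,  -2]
Yes

tr(A) = 1, det(A) = -6
Characteristic polynomial: λ² - tr(A)λ + det(A) = λ² - λ - 6
λ² - λ - 6 = (λ + 2)(λ - 3)
Eigenvalues: 3, -2
λ=-2: alg. mult. = 1, geom. mult. = 2 - rank(A - (-2)I) = 2 - 1 = 1
λ=3: alg. mult. = 1, geom. mult. = 2 - rank(A - (3)I) = 2 - 1 = 1
Sum of geometric multiplicities equals n, so A has n independent eigenvectors.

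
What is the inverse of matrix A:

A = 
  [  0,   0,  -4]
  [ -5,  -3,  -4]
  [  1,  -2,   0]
det(A) = (0)·((-3)(0) - (-4)(-2)) - (0)·((-5)(0) - (-4)(1)) + (-4)·((-5)(-2) - (-3)(1))
  = (0)(-8) - (0)(4) + (-4)(13)
  = -52
det(A) = -52 ≠ 0, so A is invertible.

Cofactors Cᵢⱼ = (-1)ⁱ⁺ʲ·Mᵢⱼ:
C = 
  [ -8,  -4,  13]
  [  8,   4,   0]
  [-12,  20,   0]

adj(A) = Cᵀ:
adj(A) = 
  [ -8,   8, -12]
  [ -4,   4,  20]
  [ 13,   0,   0]

A⁻¹ = (-1/52) · adj(A):
A⁻¹ = 
  [ 2/13, -2/13,  3/13]
  [ 1/13, -1/13, -5/13]
  [ -1/4,     0,     0]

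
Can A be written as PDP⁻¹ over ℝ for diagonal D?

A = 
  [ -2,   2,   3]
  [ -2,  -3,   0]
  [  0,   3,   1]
No

Characteristic polynomial: det(λI - A) = λ³ + 4λ² + 5λ + 8
By the rational root theorem any rational root is an integer dividing 8; none of those is a root, so p(λ) has no rational roots and hence (being an irreducible cubic) no repeated roots.
Discriminant of the cubic: Δ = -996
Δ < 0 ⇒ one real eigenvalue and a complex-conjugate pair: λ ≈ -3.219, -0.3906 + 1.527i, -0.3906 - 1.527i
Has complex eigenvalues (not diagonalizable over ℝ).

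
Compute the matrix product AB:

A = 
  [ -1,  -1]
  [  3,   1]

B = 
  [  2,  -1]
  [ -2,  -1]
AB = 
  [  0,   2]
  [  4,  -4]

A is 2×2 and B is 2×2, so AB is 2×2. Each entry is (row of A)·(column of B):
AB[1,1] = (-1)(2) + (-1)(-2) = 0
AB[1,2] = (-1)(-1) + (-1)(-1) = 2
AB[2,1] = (3)(2) + (1)(-2) = 4
AB[2,2] = (3)(-1) + (1)(-1) = -4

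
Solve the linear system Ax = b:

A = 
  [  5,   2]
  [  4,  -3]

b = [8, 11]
x = [2, -1]

Row reduce the augmented matrix [A|b]:
R2 → R2 - (4/5)·R1
REF = 
  [    5,     2,     8]
  [    0, -23/5,  23/5]

Back-substitution:
x₂ = (23/5) / (-23/5) = -1
x₁ = (8 - (2)(-1)) / 5 = 2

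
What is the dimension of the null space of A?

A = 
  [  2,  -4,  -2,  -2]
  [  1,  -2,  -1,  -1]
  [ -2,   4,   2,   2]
nullity(A) = 3

Row reduce:
R2 → R2 - (1/2)·R1
R3 → R3 + (1)·R1
REF = 
  [  2,  -4,  -2,  -2]
  [  0,   0,   0,   0]
  [  0,   0,   0,   0]
Pivot columns: 1 → 1 pivot.
rank(A) = 1, so nullity(A) = 4 - 1 = 3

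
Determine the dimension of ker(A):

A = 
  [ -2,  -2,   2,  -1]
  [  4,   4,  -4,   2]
nullity(A) = 3

Row reduce:
R2 → R2 + (2)·R1
REF = 
  [ -2,  -2,   2,  -1]
  [  0,   0,   0,   0]
Pivot columns: 1 → 1 pivot.
rank(A) = 1, so nullity(A) = 4 - 1 = 3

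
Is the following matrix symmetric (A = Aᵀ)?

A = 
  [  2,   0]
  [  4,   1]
No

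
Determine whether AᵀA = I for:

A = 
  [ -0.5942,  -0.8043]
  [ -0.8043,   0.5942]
Yes

AᵀA = 
  [  1,   0]
  [  0,   1]
≈ I (equal to I up to the 4-dp rounding of the entries)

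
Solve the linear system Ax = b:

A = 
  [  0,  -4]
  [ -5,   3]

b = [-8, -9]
Row reduce the augmented matrix [A|b]:
Swap R1 ↔ R2
REF = 
  [ -5,   3,  -9]
  [  0,  -4,  -8]

Back-substitution:
x₂ = (-8) / (-4) = 2
x₁ = (-9 - (3)(2)) / (-5) = 3

x = [3, 2]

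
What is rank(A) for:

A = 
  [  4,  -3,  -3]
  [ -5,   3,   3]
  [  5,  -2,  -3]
rank(A) = 3

Row reduce:
R2 → R2 + (5/4)·R1
R3 → R3 - (5/4)·R1
R3 → R3 + (7/3)·R2
REF = 
  [   4,   -3,   -3]
  [   0, -3/4, -3/4]
  [   0,    0,   -1]
Pivot columns: 1, 2, 3 → 3 pivots.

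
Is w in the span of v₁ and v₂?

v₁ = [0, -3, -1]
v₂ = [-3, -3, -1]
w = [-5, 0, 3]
No

Form the augmented matrix and row-reduce:
[v₁|v₂|w] = 
  [  0,  -3,  -5]
  [ -3,  -3,   0]
  [ -1,  -1,   3]
Swap R1 ↔ R2
R3 → R3 - (1/3)·R1
REF = 
  [ -3,  -3,   0]
  [  0,  -3,  -5]
  [  0,   0,   3]

Row 3 reads [0 0 | 3], i.e. 0 = 3, so the system is inconsistent and w ∉ span{v₁, v₂}.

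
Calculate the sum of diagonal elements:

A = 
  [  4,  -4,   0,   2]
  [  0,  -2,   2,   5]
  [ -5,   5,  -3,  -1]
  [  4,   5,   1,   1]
0

tr(A) = 4 + -2 + -3 + 1 = 0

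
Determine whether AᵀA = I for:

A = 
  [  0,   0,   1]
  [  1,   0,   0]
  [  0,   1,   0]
Yes

AᵀA = 
  [  1,   0,   0]
  [  0,   1,   0]
  [  0,   0,   1]
= I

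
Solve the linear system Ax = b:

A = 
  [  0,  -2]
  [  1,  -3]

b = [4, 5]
x = [-1, -2]

Row reduce the augmented matrix [A|b]:
Swap R1 ↔ R2
REF = 
  [  1,  -3,   5]
  [  0,  -2,   4]

Back-substitution:
x₂ = 4 / (-2) = -2
x₁ = (5 - (-3)(-2)) / 1 = -1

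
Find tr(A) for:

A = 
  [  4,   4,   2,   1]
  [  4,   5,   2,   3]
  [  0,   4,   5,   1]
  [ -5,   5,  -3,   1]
15

tr(A) = 4 + 5 + 5 + 1 = 15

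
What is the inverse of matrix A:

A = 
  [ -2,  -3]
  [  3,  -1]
det(A) = (-2)(-1) - (-3)(3) = 11
For a 2×2 matrix, A⁻¹ = (1/det(A)) · [[d, -b], [-c, a]]
    = (1/11) · [[-1, 3], [-3, -2]]

A⁻¹ = 
  [-1/11,  3/11]
  [-3/11, -2/11]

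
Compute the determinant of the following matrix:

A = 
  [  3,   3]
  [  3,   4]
3

For a 2×2 matrix, det = ad - bc = (3)(4) - (3)(3) = 3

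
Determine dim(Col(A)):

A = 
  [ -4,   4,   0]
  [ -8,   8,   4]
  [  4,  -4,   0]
Row reduce:
R2 → R2 - (2)·R1
R3 → R3 + (1)·R1
REF = 
  [ -4,   4,   0]
  [  0,   0,   4]
  [  0,   0,   0]
Pivot columns: 1, 3 → 2 pivots.
dim(Col(A)) = number of pivot columns = 2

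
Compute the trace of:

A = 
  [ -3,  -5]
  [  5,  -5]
-8

tr(A) = -3 + -5 = -8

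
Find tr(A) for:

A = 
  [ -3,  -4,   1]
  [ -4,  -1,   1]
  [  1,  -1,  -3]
-7

tr(A) = -3 + -1 + -3 = -7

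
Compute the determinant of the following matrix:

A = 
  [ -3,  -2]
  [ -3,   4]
For a 2×2 matrix, det = ad - bc = (-3)(4) - (-2)(-3) = -18

det(A) = -18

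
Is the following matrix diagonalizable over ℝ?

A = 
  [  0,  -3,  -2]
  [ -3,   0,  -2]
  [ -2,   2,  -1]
Yes

Characteristic polynomial: det(λI - A) = λ³ + λ² - 9λ - 9
Testing integer divisors of the constant term: p(-1) = 0, so (λ + 1) is a factor:
p(λ) = (λ + 1)(λ² - 9)
λ² - 9 = (λ + 3)(λ - 3)
Eigenvalues: -1, 3, -3
λ=-3: alg. mult. = 1, geom. mult. = 3 - rank(A - (-3)I) = 3 - 2 = 1
λ=-1: alg. mult. = 1, geom. mult. = 3 - rank(A - (-1)I) = 3 - 2 = 1
λ=3: alg. mult. = 1, geom. mult. = 3 - rank(A - (3)I) = 3 - 2 = 1
Sum of geometric multiplicities equals n, so A has n independent eigenvectors.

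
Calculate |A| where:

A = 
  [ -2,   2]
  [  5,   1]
For a 2×2 matrix, det = ad - bc = (-2)(1) - (2)(5) = -12

det(A) = -12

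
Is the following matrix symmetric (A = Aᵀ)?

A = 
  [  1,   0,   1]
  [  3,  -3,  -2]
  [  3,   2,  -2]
No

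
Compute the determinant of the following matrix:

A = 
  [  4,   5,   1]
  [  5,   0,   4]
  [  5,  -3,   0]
Cofactor expansion along row 1:
det(A) = (4)·((0)(0) - (4)(-3)) - (5)·((5)(0) - (4)(5)) + (1)·((5)(-3) - (0)(5))
  = (4)(12) - (5)(-20) + (1)(-15)
  = 133

det(A) = 133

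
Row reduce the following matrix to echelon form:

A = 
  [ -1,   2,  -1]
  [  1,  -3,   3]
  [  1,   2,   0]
Row operations:
R2 → R2 + (1)·R1
R3 → R3 + (1)·R1
R3 → R3 + (4)·R2

Resulting echelon form:
REF = 
  [ -1,   2,  -1]
  [  0,  -1,   2]
  [  0,   0,   7]

Rank = 3 (number of non-zero pivot rows).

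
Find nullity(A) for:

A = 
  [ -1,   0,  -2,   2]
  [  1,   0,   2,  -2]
nullity(A) = 3

Row reduce:
R2 → R2 + (1)·R1
REF = 
  [ -1,   0,  -2,   2]
  [  0,   0,   0,   0]
Pivot columns: 1 → 1 pivot.
rank(A) = 1, so nullity(A) = 4 - 1 = 3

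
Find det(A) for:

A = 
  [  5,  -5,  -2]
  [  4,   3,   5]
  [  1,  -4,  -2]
Cofactor expansion along row 1:
det(A) = (5)·((3)(-2) - (5)(-4)) - (-5)·((4)(-2) - (5)(1)) + (-2)·((4)(-4) - (3)(1))
  = (5)(14) - (-5)(-13) + (-2)(-19)
  = 43

det(A) = 43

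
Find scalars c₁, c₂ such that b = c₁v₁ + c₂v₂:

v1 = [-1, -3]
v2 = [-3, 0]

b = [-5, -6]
c1 = 2, c2 = 1

b = 2·v1 + 1·v2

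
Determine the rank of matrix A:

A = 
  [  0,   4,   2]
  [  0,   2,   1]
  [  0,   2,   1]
Row reduce:
R2 → R2 - (1/2)·R1
R3 → R3 - (1/2)·R1
REF = 
  [  0,   4,   2]
  [  0,   0,   0]
  [  0,   0,   0]
Pivot columns: 2 → 1 pivot.

rank(A) = 1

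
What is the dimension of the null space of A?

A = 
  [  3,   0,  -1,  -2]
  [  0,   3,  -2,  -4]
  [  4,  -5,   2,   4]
nullity(A) = 2

Row reduce:
R3 → R3 - (4/3)·R1
R3 → R3 + (5/3)·R2
REF = 
  [  3,   0,  -1,  -2]
  [  0,   3,  -2,  -4]
  [  0,   0,   0,   0]
Pivot columns: 1, 2 → 2 pivots.
rank(A) = 2, so nullity(A) = 4 - 2 = 2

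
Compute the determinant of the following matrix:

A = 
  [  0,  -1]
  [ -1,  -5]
-1

For a 2×2 matrix, det = ad - bc = (0)(-5) - (-1)(-1) = -1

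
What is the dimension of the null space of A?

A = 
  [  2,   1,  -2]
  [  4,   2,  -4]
nullity(A) = 2

Row reduce:
R2 → R2 - (2)·R1
REF = 
  [  2,   1,  -2]
  [  0,   0,   0]
Pivot columns: 1 → 1 pivot.
rank(A) = 1, so nullity(A) = 3 - 1 = 2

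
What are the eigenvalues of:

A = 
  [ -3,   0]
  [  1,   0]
tr(A) = -3, det(A) = 0
Characteristic polynomial: λ² - tr(A)λ + det(A) = λ² + 3λ
λ² + 3λ = λ(λ + 3)

λ = 0, -3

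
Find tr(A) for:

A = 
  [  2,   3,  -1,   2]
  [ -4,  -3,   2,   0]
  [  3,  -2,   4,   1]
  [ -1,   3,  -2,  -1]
2

tr(A) = 2 + -3 + 4 + -1 = 2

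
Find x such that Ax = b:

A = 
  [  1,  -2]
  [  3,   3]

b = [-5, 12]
x = [1, 3]

Row reduce the augmented matrix [A|b]:
R2 → R2 - (3)·R1
REF = 
  [  1,  -2,  -5]
  [  0,   9,  27]

Back-substitution:
x₂ = 27 / 9 = 3
x₁ = (-5 - (-2)(3)) / 1 = 1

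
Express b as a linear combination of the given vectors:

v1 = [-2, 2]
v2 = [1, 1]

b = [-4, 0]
c1 = 1, c2 = -2

b = 1·v1 + -2·v2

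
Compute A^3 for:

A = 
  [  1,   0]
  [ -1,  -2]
A² = A·A:
A²[1,1] = (1)(1) + (0)(-1) = 1
A²[1,2] = (1)(0) + (0)(-2) = 0
A²[2,1] = (-1)(1) + (-2)(-1) = 1
A²[2,2] = (-1)(0) + (-2)(-2) = 4
A² = 
  [  1,   0]
  [  1,   4]

A^3 = A^2·A:
A^3[1,1] = (1)(1) + (0)(-1) = 1
A^3[1,2] = (1)(0) + (0)(-2) = 0
A^3[2,1] = (1)(1) + (4)(-1) = -3
A^3[2,2] = (1)(0) + (4)(-2) = -8
A^3 = 
  [  1,   0]
  [ -3,  -8]

Therefore
A^3 = 
  [  1,   0]
  [ -3,  -8]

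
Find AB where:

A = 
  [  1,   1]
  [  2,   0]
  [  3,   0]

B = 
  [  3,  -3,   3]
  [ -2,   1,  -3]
AB = 
  [  1,  -2,   0]
  [  6,  -6,   6]
  [  9,  -9,   9]

A is 3×2 and B is 2×3, so AB is 3×3. Each entry is (row of A)·(column of B):
AB[1,1] = (1)(3) + (1)(-2) = 1
AB[1,2] = (1)(-3) + (1)(1) = -2
AB[1,3] = (1)(3) + (1)(-3) = 0
AB[2,1] = (2)(3) + (0)(-2) = 6
AB[2,2] = (2)(-3) + (0)(1) = -6
AB[2,3] = (2)(3) + (0)(-3) = 6
AB[3,1] = (3)(3) + (0)(-2) = 9
AB[3,2] = (3)(-3) + (0)(1) = -9
AB[3,3] = (3)(3) + (0)(-3) = 9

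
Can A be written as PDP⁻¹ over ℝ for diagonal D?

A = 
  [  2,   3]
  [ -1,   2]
No

tr(A) = 4, det(A) = 7
Characteristic polynomial: λ² - tr(A)λ + det(A) = λ² - 4λ + 7
λ² - 4λ + 7 = 0  ⇒  λ = (4 ± √((-4)² - 4·(7)))/2 = (4 ± √(-12))/2
  = 2 + i√3,  2 - i√3
Eigenvalues: 2 + i√3, 2 - i√3  (≈ 2 + 1.732i, 2 - 1.732i)
Has complex eigenvalues (not diagonalizable over ℝ).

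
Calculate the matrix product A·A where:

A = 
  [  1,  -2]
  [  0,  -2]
A² = A·A:
A²[1,1] = (1)(1) + (-2)(0) = 1
A²[1,2] = (1)(-2) + (-2)(-2) = 2
A²[2,1] = (0)(1) + (-2)(0) = 0
A²[2,2] = (0)(-2) + (-2)(-2) = 4
A² = 
  [  1,   2]
  [  0,   4]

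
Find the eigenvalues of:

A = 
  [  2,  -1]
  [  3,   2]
λ = 2 + i√3, 2 - i√3  (≈ 2 + 1.732i, 2 - 1.732i)

tr(A) = 4, det(A) = 7
Characteristic polynomial: λ² - tr(A)λ + det(A) = λ² - 4λ + 7
λ² - 4λ + 7 = 0  ⇒  λ = (4 ± √((-4)² - 4·(7)))/2 = (4 ± √(-12))/2
  = 2 + i√3,  2 - i√3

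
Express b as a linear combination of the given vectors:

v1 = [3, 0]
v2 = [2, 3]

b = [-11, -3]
c1 = -3, c2 = -1

b = -3·v1 + -1·v2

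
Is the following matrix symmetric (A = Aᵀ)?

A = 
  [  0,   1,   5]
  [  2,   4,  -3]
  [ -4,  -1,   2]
No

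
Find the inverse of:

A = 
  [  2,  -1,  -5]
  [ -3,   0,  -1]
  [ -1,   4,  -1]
det(A) = (2)·((0)(-1) - (-1)(4)) - (-1)·((-3)(-1) - (-1)(-1)) + (-5)·((-3)(4) - (0)(-1))
  = (2)(4) - (-1)(2) + (-5)(-12)
  = 70
det(A) = 70 ≠ 0, so A is invertible.

Cofactors Cᵢⱼ = (-1)ⁱ⁺ʲ·Mᵢⱼ:
C = 
  [  4,  -2, -12]
  [-21,  -7,  -7]
  [  1,  17,  -3]

adj(A) = Cᵀ:
adj(A) = 
  [  4, -21,   1]
  [ -2,  -7,  17]
  [-12,  -7,  -3]

A⁻¹ = (1/70) · adj(A):
A⁻¹ = 
  [ 2/35, -3/10,  1/70]
  [-1/35, -1/10, 17/70]
  [-6/35, -1/10, -3/70]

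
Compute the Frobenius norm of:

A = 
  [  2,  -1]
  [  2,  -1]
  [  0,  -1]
||A||_F = 3.317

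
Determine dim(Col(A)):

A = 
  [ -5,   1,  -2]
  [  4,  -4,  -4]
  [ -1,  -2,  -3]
dim(Col(A)) = 3

Row reduce:
R2 → R2 + (4/5)·R1
R3 → R3 - (1/5)·R1
R3 → R3 - (11/16)·R2
REF = 
  [   -5,     1,    -2]
  [    0, -16/5, -28/5]
  [    0,     0,   5/4]
Pivot columns: 1, 2, 3 → 3 pivots.
dim(Col(A)) = number of pivot columns = 3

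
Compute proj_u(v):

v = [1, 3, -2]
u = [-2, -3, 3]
v·u = (1)(-2) + (3)(-3) + (-2)(3) = -17
u·u = (-2)² + (-3)² + (3)² = 22
proj_u(v) = (v·u / u·u) × u = (-17/22) × u

proj_u(v) = [17/11, 51/22, -51/22]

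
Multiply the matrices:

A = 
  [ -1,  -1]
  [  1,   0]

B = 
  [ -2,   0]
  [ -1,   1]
AB = 
  [  3,  -1]
  [ -2,   0]

A is 2×2 and B is 2×2, so AB is 2×2. Each entry is (row of A)·(column of B):
AB[1,1] = (-1)(-2) + (-1)(-1) = 3
AB[1,2] = (-1)(0) + (-1)(1) = -1
AB[2,1] = (1)(-2) + (0)(-1) = -2
AB[2,2] = (1)(0) + (0)(1) = 0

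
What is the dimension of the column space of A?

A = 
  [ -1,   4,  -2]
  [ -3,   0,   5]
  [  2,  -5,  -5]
Row reduce:
R2 → R2 - (3)·R1
R3 → R3 + (2)·R1
R3 → R3 + (1/4)·R2
REF = 
  [   -1,     4,    -2]
  [    0,   -12,    11]
  [    0,     0, -25/4]
Pivot columns: 1, 2, 3 → 3 pivots.
dim(Col(A)) = number of pivot columns = 3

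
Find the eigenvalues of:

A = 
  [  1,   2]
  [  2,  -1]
tr(A) = 0, det(A) = -5
Characteristic polynomial: λ² - tr(A)λ + det(A) = λ² - 5
λ² - 5 = 0  ⇒  λ = (0 ± √((0)² - 4·(-5)))/2 = (0 ± √(20))/2
  = √5,  -√5

λ = √5, -√5  (≈ 2.236, -2.236)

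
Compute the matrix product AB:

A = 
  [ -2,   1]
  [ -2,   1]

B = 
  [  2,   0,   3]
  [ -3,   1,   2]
AB = 
  [ -7,   1,  -4]
  [ -7,   1,  -4]

A is 2×2 and B is 2×3, so AB is 2×3. Each entry is (row of A)·(column of B):
AB[1,1] = (-2)(2) + (1)(-3) = -7
AB[1,2] = (-2)(0) + (1)(1) = 1
AB[1,3] = (-2)(3) + (1)(2) = -4
AB[2,1] = (-2)(2) + (1)(-3) = -7
AB[2,2] = (-2)(0) + (1)(1) = 1
AB[2,3] = (-2)(3) + (1)(2) = -4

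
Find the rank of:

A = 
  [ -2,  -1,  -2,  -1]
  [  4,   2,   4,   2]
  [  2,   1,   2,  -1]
rank(A) = 2

Row reduce:
R2 → R2 + (2)·R1
R3 → R3 + (1)·R1
Swap R2 ↔ R3
REF = 
  [ -2,  -1,  -2,  -1]
  [  0,   0,   0,  -2]
  [  0,   0,   0,   0]
Pivot columns: 1, 4 → 2 pivots.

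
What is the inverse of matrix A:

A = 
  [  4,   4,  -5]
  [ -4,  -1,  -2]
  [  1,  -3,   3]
det(A) = (4)·((-1)(3) - (-2)(-3)) - (4)·((-4)(3) - (-2)(1)) + (-5)·((-4)(-3) - (-1)(1))
  = (4)(-9) - (4)(-10) + (-5)(13)
  = -61
det(A) = -61 ≠ 0, so A is invertible.

Cofactors Cᵢⱼ = (-1)ⁱ⁺ʲ·Mᵢⱼ:
C = 
  [ -9,  10,  13]
  [  3,  17,  16]
  [-13,  28,  12]

adj(A) = Cᵀ:
adj(A) = 
  [ -9,   3, -13]
  [ 10,  17,  28]
  [ 13,  16,  12]

A⁻¹ = (-1/61) · adj(A):
A⁻¹ = 
  [  9/61,  -3/61,  13/61]
  [-10/61, -17/61, -28/61]
  [-13/61, -16/61, -12/61]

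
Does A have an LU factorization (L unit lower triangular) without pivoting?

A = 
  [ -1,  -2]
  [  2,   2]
Yes.
A[1,1] = -1 ≠ 0, so Gaussian elimination proceeds without a row swap: multiplier ℓ₂₁ = (2)/(-1) = -2, and U[2,2] = 2 - (-2)(-2) = -2.
L = 
  [  1,   0]
  [ -2,   1]
U = 
  [ -1,  -2]
  [  0,  -2]
Check row 2 of LU: [(-2)(-1), (-2)(-2) + (-2)] = [2, 2] = row 2 of A ✓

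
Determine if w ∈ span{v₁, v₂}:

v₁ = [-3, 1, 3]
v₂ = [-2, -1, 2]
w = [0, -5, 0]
Yes

Form the augmented matrix and row-reduce:
[v₁|v₂|w] = 
  [ -3,  -2,   0]
  [  1,  -1,  -5]
  [  3,   2,   0]
R2 → R2 + (1/3)·R1
R3 → R3 + (1)·R1
REF = 
  [  -3,   -2,    0]
  [   0, -5/3,   -5]
  [   0,    0,    0]

No row of the form [0 0 | nonzero], so the system is consistent. Back-substitution gives c₁ = -2, c₂ = 3: w = (-2)·v₁ + (3)·v₂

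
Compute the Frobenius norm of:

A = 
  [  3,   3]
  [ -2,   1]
||A||_F = 4.796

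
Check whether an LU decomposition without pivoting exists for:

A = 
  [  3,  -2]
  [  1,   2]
Yes.
A[1,1] = 3 ≠ 0, so Gaussian elimination proceeds without a row swap: multiplier ℓ₂₁ = (1)/(3) = 1/3, and U[2,2] = 2 - (1/3)(-2) = 8/3.
L = 
  [  1,   0]
  [1/3,   1]
U = 
  [  3,  -2]
  [  0, 8/3]
Check row 2 of LU: [(1/3)(3), (1/3)(-2) + (8/3)] = [1, 2] = row 2 of A ✓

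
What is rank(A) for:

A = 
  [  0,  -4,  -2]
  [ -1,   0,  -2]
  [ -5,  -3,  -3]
rank(A) = 3

Row reduce:
Swap R1 ↔ R2
R3 → R3 - (5)·R1
R3 → R3 - (3/4)·R2
REF = 
  [  -1,    0,   -2]
  [   0,   -4,   -2]
  [   0,    0, 17/2]
Pivot columns: 1, 2, 3 → 3 pivots.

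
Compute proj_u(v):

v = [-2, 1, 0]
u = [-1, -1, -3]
proj_u(v) = [-1/11, -1/11, -3/11]

v·u = (-2)(-1) + (1)(-1) + (0)(-3) = 1
u·u = (-1)² + (-1)² + (-3)² = 11
proj_u(v) = (v·u / u·u) × u = (1/11) × u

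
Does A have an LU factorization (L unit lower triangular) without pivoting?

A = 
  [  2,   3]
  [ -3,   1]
Yes.
A[1,1] = 2 ≠ 0, so Gaussian elimination proceeds without a row swap: multiplier ℓ₂₁ = (-3)/(2) = -3/2, and U[2,2] = 1 - (-3/2)(3) = 11/2.
L = 
  [   1,    0]
  [-3/2,    1]
U = 
  [   2,    3]
  [   0, 11/2]
Check row 2 of LU: [(-3/2)(2), (-3/2)(3) + (11/2)] = [-3, 1] = row 2 of A ✓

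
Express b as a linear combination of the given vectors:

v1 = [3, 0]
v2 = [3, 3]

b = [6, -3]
c1 = 3, c2 = -1

b = 3·v1 + -1·v2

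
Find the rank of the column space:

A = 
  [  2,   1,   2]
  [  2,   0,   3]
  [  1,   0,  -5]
Row reduce:
R2 → R2 - (1)·R1
R3 → R3 - (1/2)·R1
R3 → R3 - (1/2)·R2
REF = 
  [    2,     1,     2]
  [    0,    -1,     1]
  [    0,     0, -13/2]
Pivot columns: 1, 2, 3 → 3 pivots.
dim(Col(A)) = number of pivot columns = 3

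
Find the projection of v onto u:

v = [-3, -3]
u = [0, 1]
proj_u(v) = [0, -3]

v·u = (-3)(0) + (-3)(1) = -3
u·u = (0)² + (1)² = 1
proj_u(v) = (v·u / u·u) × u = (-3/1) × u = (-3) × u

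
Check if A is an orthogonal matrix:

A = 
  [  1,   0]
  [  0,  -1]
Yes

AᵀA = 
  [  1,   0]
  [  0,   1]
= I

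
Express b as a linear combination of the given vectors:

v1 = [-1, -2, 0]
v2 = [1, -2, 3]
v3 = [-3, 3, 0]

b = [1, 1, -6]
c1 = 0, c2 = -2, c3 = -1

b = 0·v1 + -2·v2 + -1·v3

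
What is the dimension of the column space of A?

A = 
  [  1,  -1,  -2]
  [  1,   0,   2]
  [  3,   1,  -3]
Row reduce:
R2 → R2 - (1)·R1
R3 → R3 - (3)·R1
R3 → R3 - (4)·R2
REF = 
  [  1,  -1,  -2]
  [  0,   1,   4]
  [  0,   0, -13]
Pivot columns: 1, 2, 3 → 3 pivots.
dim(Col(A)) = number of pivot columns = 3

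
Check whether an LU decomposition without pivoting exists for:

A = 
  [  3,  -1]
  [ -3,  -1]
Yes.
A[1,1] = 3 ≠ 0, so Gaussian elimination proceeds without a row swap: multiplier ℓ₂₁ = (-3)/(3) = -1, and U[2,2] = -1 - (-1)(-1) = -2.
L = 
  [  1,   0]
  [ -1,   1]
U = 
  [  3,  -1]
  [  0,  -2]
Check row 2 of LU: [(-1)(3), (-1)(-1) + (-2)] = [-3, -1] = row 2 of A ✓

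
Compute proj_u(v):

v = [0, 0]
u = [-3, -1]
v·u = (0)(-3) + (0)(-1) = 0
u·u = (-3)² + (-1)² = 10
proj_u(v) = (v·u / u·u) × u = (0/10) × u = (0) × u

proj_u(v) = [0, 0]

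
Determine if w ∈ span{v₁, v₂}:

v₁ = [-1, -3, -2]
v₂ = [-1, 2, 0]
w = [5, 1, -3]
No

Form the augmented matrix and row-reduce:
[v₁|v₂|w] = 
  [ -1,  -1,   5]
  [ -3,   2,   1]
  [ -2,   0,  -3]
R2 → R2 - (3)·R1
R3 → R3 - (2)·R1
R3 → R3 - (2/5)·R2
REF = 
  [   -1,    -1,     5]
  [    0,     5,   -14]
  [    0,     0, -37/5]

Row 3 reads [0 0 | -37/5], i.e. 0 = -37/5, so the system is inconsistent and w ∉ span{v₁, v₂}.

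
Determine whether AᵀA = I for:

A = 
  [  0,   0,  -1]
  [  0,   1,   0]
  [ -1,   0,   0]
Yes

AᵀA = 
  [  1,   0,   0]
  [  0,   1,   0]
  [  0,   0,   1]
= I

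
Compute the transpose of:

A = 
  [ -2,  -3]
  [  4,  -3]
Aᵀ = 
  [ -2,   4]
  [ -3,  -3]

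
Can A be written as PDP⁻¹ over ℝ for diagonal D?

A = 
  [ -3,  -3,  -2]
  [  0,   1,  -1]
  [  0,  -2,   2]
Yes

Characteristic polynomial: det(λI - A) = λ³ - 9λ
The constant term is 0, so λ = 0 is a root: p(λ) = λ(λ² - 9)
λ² - 9 = (λ + 3)(λ - 3)
Eigenvalues: 0, 3, -3
λ=-3: alg. mult. = 1, geom. mult. = 3 - rank(A - (-3)I) = 3 - 2 = 1
λ=0: alg. mult. = 1, geom. mult. = 3 - rank(A - (0)I) = 3 - 2 = 1
λ=3: alg. mult. = 1, geom. mult. = 3 - rank(A - (3)I) = 3 - 2 = 1
Sum of geometric multiplicities equals n, so A has n independent eigenvectors.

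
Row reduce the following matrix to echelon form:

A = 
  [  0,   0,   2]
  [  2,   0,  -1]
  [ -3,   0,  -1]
Row operations:
Swap R1 ↔ R2
R3 → R3 + (3/2)·R1
R3 → R3 + (5/4)·R2

Resulting echelon form:
REF = 
  [  2,   0,  -1]
  [  0,   0,   2]
  [  0,   0,   0]

Rank = 2 (number of non-zero pivot rows).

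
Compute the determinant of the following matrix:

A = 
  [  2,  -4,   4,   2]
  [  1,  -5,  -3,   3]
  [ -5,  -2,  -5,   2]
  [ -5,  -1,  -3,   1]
Cofactor expansion along row 1: det(A) = a₁₁M₁₁ - a₁₂M₁₂ + a₁₃M₁₃ - a₁₄M₁₄

M₁₁ = det[[-5, -3, 3]; [-2, -5, 2]; [-1, -3, 1]]
  = (-5)·((-5)(1) - (2)(-3)) - (-3)·((-2)(1) - (2)(-1)) + (3)·((-2)(-3) - (-5)(-1))
  = (-5)(1) - (-3)(0) + (3)(1)
  = -2
M₁₂ = det[[1, -3, 3]; [-5, -5, 2]; [-5, -3, 1]]
  = (1)·((-5)(1) - (2)(-3)) - (-3)·((-5)(1) - (2)(-5)) + (3)·((-5)(-3) - (-5)(-5))
  = (1)(1) - (-3)(5) + (3)(-10)
  = -14
M₁₃ = det[[1, -5, 3]; [-5, -2, 2]; [-5, -1, 1]]
  = (1)·((-2)(1) - (2)(-1)) - (-5)·((-5)(1) - (2)(-5)) + (3)·((-5)(-1) - (-2)(-5))
  = (1)(0) - (-5)(5) + (3)(-5)
  = 10
M₁₄ = det[[1, -5, -3]; [-5, -2, -5]; [-5, -1, -3]]
  = (1)·((-2)(-3) - (-5)(-1)) - (-5)·((-5)(-3) - (-5)(-5)) + (-3)·((-5)(-1) - (-2)(-5))
  = (1)(1) - (-5)(-10) + (-3)(-5)
  = -34

det(A) = (2)(-2) - (-4)(-14) + (4)(10) - (2)(-34) = 48

det(A) = 48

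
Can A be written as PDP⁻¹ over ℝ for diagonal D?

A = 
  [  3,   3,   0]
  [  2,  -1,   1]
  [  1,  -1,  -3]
No

Characteristic polynomial: det(λI - A) = λ³ + λ² - 14λ - 33
By the rational root theorem any rational root is an integer dividing 33; none of those is a root, so p(λ) has no rational roots and hence (being an irreducible cubic) no repeated roots.
Discriminant of the cubic: Δ = -9783
Δ < 0 ⇒ one real eigenvalue and a complex-conjugate pair: λ ≈ 4.202, -2.601 + 1.044i, -2.601 - 1.044i
Has complex eigenvalues (not diagonalizable over ℝ).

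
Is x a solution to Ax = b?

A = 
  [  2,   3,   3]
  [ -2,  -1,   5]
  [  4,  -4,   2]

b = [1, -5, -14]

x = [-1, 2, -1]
Yes

Ax = [1, -5, -14] = b ✓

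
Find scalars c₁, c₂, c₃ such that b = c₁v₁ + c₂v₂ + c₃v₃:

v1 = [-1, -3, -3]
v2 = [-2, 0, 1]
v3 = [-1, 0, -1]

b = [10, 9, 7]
c1 = -3, c2 = -3, c3 = -1

b = -3·v1 + -3·v2 + -1·v3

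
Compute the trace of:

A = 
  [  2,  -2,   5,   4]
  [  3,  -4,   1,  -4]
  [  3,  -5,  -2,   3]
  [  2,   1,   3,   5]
1

tr(A) = 2 + -4 + -2 + 5 = 1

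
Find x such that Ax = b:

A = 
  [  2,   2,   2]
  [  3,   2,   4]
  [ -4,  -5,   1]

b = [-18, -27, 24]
x = [-3, -3, -3]

Row reduce the augmented matrix [A|b]:
R2 → R2 - (3/2)·R1
R3 → R3 + (2)·R1
R3 → R3 - (1)·R2
REF = 
  [  2,   2,   2, -18]
  [  0,  -1,   1,   0]
  [  0,   0,   4, -12]

Back-substitution:
x₃ = (-12) / 4 = -3
x₂ = (0 - (1)(-3)) / (-1) = -3
x₁ = (-18 - (2)(-3) - (2)(-3)) / 2 = -3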